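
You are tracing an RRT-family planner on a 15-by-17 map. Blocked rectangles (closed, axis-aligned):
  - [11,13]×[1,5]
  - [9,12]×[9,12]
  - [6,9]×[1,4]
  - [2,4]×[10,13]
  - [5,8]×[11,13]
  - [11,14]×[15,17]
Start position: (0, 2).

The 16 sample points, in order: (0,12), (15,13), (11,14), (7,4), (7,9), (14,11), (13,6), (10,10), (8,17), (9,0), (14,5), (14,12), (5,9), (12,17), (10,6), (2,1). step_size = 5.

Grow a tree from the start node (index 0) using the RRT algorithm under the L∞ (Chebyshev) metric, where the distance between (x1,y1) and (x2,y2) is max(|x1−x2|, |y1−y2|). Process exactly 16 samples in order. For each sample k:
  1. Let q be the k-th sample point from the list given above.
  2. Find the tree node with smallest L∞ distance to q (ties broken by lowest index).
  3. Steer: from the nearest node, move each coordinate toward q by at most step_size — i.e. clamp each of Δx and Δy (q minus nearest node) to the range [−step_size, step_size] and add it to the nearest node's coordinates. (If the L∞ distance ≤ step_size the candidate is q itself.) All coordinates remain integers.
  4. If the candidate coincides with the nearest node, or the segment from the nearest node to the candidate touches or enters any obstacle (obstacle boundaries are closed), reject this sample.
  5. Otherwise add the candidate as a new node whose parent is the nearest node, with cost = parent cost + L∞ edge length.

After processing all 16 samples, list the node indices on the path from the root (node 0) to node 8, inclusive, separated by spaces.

Path: 0 2 3 4 8

1. q=(0,12) nearest=0 d=10 new=(0,7) → add node 1 parent=0 cost=5
2. q=(15,13) nearest=0 d=15 new=(5,7) → add node 2 parent=0 cost=5
3. q=(11,14) nearest=2 d=7 new=(10,12) → blocked by [9,12]×[9,12], reject
4. q=(7,4) nearest=2 d=3 new=(7,4) → blocked by [6,9]×[1,4], reject
5. q=(7,9) nearest=2 d=2 new=(7,9) → add node 3 parent=2 cost=7
6. q=(14,11) nearest=3 d=7 new=(12,11) → blocked by [9,12]×[9,12], reject
7. q=(13,6) nearest=3 d=6 new=(12,6) → add node 4 parent=3 cost=12
8. q=(10,10) nearest=3 d=3 new=(10,10) → blocked by [9,12]×[9,12], reject
9. q=(8,17) nearest=3 d=8 new=(8,14) → blocked by [5,8]×[11,13], reject
10. q=(9,0) nearest=4 d=6 new=(9,1) → blocked by [11,13]×[1,5], reject
11. q=(14,5) nearest=4 d=2 new=(14,5) → add node 5 parent=4 cost=14
12. q=(14,12) nearest=4 d=6 new=(14,11) → add node 6 parent=4 cost=17
13. q=(5,9) nearest=2 d=2 new=(5,9) → add node 7 parent=2 cost=7
14. q=(12,17) nearest=6 d=6 new=(12,16) → blocked by [11,14]×[15,17], reject
15. q=(10,6) nearest=4 d=2 new=(10,6) → add node 8 parent=4 cost=14
16. q=(2,1) nearest=0 d=2 new=(2,1) → add node 9 parent=0 cost=2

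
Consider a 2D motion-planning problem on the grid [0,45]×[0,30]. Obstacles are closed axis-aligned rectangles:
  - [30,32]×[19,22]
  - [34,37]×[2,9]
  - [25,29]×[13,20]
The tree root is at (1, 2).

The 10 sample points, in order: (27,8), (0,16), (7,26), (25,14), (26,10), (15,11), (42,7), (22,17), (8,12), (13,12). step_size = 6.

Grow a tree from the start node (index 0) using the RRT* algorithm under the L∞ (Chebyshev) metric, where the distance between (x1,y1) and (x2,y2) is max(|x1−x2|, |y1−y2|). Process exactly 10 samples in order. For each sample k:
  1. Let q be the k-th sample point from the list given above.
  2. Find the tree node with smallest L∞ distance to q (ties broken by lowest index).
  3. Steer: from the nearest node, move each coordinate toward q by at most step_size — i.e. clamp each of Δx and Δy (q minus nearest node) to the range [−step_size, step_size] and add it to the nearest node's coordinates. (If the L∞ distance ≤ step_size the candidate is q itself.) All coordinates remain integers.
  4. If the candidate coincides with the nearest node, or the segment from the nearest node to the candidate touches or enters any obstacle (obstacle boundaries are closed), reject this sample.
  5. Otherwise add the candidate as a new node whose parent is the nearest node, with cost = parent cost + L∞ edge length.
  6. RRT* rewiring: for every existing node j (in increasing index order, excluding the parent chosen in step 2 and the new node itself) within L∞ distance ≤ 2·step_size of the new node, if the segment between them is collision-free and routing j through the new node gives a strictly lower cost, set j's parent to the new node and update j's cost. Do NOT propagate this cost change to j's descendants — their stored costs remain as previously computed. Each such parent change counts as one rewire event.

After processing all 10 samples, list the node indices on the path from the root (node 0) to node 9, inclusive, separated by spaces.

Path: 0 1 9

1. q=(27,8) nearest=0 d=26 new=(7,8) → add node 1 parent=0 cost=6
2. q=(0,16) nearest=1 d=8 new=(1,14) → add node 2 parent=1 cost=12
3. q=(7,26) nearest=2 d=12 new=(7,20) → add node 3 parent=2 cost=18
4. q=(25,14) nearest=1 d=18 new=(13,14) → add node 4 parent=1 cost=12
5. q=(26,10) nearest=4 d=13 new=(19,10) → add node 5 parent=4 cost=18
6. q=(15,11) nearest=4 d=3 new=(15,11) → add node 6 parent=4 cost=15
7. q=(42,7) nearest=5 d=23 new=(25,7) → add node 7 parent=5 cost=24
8. q=(22,17) nearest=5 d=7 new=(22,16) → add node 8 parent=5 cost=24
9. q=(8,12) nearest=1 d=4 new=(8,12) → add node 9 parent=1 cost=10
10. q=(13,12) nearest=4 d=2 new=(13,12) → add node 10 parent=4 cost=14; rewire 8→10 (23<24)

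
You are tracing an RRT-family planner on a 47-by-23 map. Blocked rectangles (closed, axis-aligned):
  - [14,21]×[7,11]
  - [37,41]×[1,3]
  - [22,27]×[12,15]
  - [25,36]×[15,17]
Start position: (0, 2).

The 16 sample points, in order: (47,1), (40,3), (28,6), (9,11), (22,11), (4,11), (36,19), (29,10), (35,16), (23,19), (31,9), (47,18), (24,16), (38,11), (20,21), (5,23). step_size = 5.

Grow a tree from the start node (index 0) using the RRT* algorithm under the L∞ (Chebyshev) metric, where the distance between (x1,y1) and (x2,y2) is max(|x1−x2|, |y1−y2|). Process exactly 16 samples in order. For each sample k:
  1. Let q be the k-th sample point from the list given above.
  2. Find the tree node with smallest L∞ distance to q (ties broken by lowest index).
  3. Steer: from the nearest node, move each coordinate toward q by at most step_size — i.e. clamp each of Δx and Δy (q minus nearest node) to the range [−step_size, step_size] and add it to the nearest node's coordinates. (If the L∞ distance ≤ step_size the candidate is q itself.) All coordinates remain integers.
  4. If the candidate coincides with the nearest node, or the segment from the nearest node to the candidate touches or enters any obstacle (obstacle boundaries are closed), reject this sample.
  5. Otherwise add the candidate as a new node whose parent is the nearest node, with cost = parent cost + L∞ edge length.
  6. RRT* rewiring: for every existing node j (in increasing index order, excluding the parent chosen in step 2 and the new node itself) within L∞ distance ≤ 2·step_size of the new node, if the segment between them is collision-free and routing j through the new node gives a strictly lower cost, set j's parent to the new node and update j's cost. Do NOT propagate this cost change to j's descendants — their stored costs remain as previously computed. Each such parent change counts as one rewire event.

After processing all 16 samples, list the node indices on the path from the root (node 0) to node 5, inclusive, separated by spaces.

Path: 0 1 2 4 5

1. q=(47,1) nearest=0 d=47 new=(5,1) → add node 1 parent=0 cost=5
2. q=(40,3) nearest=1 d=35 new=(10,3) → add node 2 parent=1 cost=10
3. q=(28,6) nearest=2 d=18 new=(15,6) → add node 3 parent=2 cost=15
4. q=(9,11) nearest=3 d=6 new=(10,11) → blocked by [14,21]×[7,11], reject
5. q=(22,11) nearest=3 d=7 new=(20,11) → blocked by [14,21]×[7,11], reject
6. q=(4,11) nearest=2 d=8 new=(5,8) → add node 4 parent=2 cost=15
7. q=(36,19) nearest=3 d=21 new=(20,11) → blocked by [14,21]×[7,11], reject
8. q=(29,10) nearest=3 d=14 new=(20,10) → blocked by [14,21]×[7,11], reject
9. q=(35,16) nearest=3 d=20 new=(20,11) → blocked by [14,21]×[7,11], reject
10. q=(23,19) nearest=3 d=13 new=(20,11) → blocked by [14,21]×[7,11], reject
11. q=(31,9) nearest=3 d=16 new=(20,9) → blocked by [14,21]×[7,11], reject
12. q=(47,18) nearest=3 d=32 new=(20,11) → blocked by [14,21]×[7,11], reject
13. q=(24,16) nearest=3 d=10 new=(20,11) → blocked by [14,21]×[7,11], reject
14. q=(38,11) nearest=3 d=23 new=(20,11) → blocked by [14,21]×[7,11], reject
15. q=(20,21) nearest=3 d=15 new=(20,11) → blocked by [14,21]×[7,11], reject
16. q=(5,23) nearest=4 d=15 new=(5,13) → add node 5 parent=4 cost=20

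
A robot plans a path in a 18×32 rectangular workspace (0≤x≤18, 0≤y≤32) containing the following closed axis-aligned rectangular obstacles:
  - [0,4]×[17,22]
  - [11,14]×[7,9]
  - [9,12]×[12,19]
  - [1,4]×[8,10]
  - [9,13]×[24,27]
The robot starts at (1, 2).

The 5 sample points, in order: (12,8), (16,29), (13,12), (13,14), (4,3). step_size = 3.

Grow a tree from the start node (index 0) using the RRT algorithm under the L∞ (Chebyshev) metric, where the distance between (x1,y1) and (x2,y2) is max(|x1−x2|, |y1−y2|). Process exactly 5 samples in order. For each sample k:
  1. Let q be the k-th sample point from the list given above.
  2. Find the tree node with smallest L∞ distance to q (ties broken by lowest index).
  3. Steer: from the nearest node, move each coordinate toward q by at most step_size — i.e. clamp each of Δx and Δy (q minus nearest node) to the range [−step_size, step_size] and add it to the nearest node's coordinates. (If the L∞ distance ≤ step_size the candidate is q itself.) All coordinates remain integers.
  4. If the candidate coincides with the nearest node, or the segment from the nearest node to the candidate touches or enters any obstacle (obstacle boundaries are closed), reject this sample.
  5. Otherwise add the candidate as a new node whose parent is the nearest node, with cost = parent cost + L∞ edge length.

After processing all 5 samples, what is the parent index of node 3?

Parent of node 3: 2

1. q=(12,8) nearest=0 d=11 new=(4,5) → add node 1 parent=0 cost=3
2. q=(16,29) nearest=1 d=24 new=(7,8) → add node 2 parent=1 cost=6
3. q=(13,12) nearest=2 d=6 new=(10,11) → add node 3 parent=2 cost=9
4. q=(13,14) nearest=3 d=3 new=(13,14) → blocked by [9,12]×[12,19], reject
5. q=(4,3) nearest=1 d=2 new=(4,3) → add node 4 parent=1 cost=5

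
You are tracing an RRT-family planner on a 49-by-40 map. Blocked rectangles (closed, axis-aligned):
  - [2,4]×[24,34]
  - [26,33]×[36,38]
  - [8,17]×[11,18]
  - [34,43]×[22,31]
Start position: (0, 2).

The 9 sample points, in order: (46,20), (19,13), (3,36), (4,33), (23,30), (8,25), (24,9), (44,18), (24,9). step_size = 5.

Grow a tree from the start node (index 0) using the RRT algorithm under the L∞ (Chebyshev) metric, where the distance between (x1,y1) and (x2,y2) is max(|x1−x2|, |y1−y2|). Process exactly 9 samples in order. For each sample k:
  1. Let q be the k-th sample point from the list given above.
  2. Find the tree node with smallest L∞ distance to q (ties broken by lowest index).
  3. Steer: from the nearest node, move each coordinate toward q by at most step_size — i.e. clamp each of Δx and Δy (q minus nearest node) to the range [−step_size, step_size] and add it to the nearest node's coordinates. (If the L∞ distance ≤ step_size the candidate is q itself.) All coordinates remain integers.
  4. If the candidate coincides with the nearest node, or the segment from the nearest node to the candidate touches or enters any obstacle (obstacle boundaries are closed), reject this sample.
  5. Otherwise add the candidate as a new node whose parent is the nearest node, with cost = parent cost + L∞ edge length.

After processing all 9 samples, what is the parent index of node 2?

1. q=(46,20) nearest=0 d=46 new=(5,7) → add node 1 parent=0 cost=5
2. q=(19,13) nearest=1 d=14 new=(10,12) → blocked by [8,17]×[11,18], reject
3. q=(3,36) nearest=1 d=29 new=(3,12) → add node 2 parent=1 cost=10
4. q=(4,33) nearest=2 d=21 new=(4,17) → add node 3 parent=2 cost=15
5. q=(23,30) nearest=3 d=19 new=(9,22) → add node 4 parent=3 cost=20
6. q=(8,25) nearest=4 d=3 new=(8,25) → add node 5 parent=4 cost=23
7. q=(24,9) nearest=4 d=15 new=(14,17) → blocked by [8,17]×[11,18], reject
8. q=(44,18) nearest=4 d=35 new=(14,18) → blocked by [8,17]×[11,18], reject
9. q=(24,9) nearest=4 d=15 new=(14,17) → blocked by [8,17]×[11,18], reject

Parent of node 2: 1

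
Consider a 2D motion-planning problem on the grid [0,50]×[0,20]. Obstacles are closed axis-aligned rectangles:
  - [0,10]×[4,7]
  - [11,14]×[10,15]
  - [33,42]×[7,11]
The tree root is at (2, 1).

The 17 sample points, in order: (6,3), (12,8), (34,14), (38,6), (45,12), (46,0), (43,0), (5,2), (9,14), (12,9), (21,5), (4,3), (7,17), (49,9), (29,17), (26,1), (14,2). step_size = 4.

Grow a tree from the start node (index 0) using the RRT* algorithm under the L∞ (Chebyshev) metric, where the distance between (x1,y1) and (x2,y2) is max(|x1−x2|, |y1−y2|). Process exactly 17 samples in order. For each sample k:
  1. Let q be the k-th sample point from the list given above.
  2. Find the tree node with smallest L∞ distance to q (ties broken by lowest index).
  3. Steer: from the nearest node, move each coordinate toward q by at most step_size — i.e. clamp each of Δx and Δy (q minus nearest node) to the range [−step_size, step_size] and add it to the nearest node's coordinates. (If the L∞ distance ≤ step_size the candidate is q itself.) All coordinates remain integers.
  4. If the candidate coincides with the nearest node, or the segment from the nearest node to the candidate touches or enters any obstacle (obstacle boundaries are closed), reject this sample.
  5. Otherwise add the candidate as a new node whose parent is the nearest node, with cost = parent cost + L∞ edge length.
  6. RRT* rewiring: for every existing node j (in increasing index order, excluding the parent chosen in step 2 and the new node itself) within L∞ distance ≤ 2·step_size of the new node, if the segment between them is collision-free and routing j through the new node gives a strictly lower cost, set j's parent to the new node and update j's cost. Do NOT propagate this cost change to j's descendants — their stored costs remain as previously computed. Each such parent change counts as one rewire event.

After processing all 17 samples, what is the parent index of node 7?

1. q=(6,3) nearest=0 d=4 new=(6,3) → add node 1 parent=0 cost=4
2. q=(12,8) nearest=1 d=6 new=(10,7) → blocked by [0,10]×[4,7], reject
3. q=(34,14) nearest=1 d=28 new=(10,7) → blocked by [0,10]×[4,7], reject
4. q=(38,6) nearest=1 d=32 new=(10,6) → blocked by [0,10]×[4,7], reject
5. q=(45,12) nearest=1 d=39 new=(10,7) → blocked by [0,10]×[4,7], reject
6. q=(46,0) nearest=1 d=40 new=(10,0) → add node 2 parent=1 cost=8
7. q=(43,0) nearest=2 d=33 new=(14,0) → add node 3 parent=2 cost=12
8. q=(5,2) nearest=1 d=1 new=(5,2) → add node 4 parent=1 cost=5
9. q=(9,14) nearest=1 d=11 new=(9,7) → blocked by [0,10]×[4,7], reject
10. q=(12,9) nearest=1 d=6 new=(10,7) → blocked by [0,10]×[4,7], reject
11. q=(21,5) nearest=3 d=7 new=(18,4) → add node 5 parent=3 cost=16
12. q=(4,3) nearest=4 d=1 new=(4,3) → add node 6 parent=4 cost=6
13. q=(7,17) nearest=5 d=13 new=(14,8) → add node 7 parent=5 cost=20
14. q=(49,9) nearest=5 d=31 new=(22,8) → add node 8 parent=5 cost=20
15. q=(29,17) nearest=8 d=9 new=(26,12) → add node 9 parent=8 cost=24
16. q=(26,1) nearest=8 d=7 new=(26,4) → add node 10 parent=8 cost=24
17. q=(14,2) nearest=3 d=2 new=(14,2) → add node 11 parent=3 cost=14

Parent of node 7: 5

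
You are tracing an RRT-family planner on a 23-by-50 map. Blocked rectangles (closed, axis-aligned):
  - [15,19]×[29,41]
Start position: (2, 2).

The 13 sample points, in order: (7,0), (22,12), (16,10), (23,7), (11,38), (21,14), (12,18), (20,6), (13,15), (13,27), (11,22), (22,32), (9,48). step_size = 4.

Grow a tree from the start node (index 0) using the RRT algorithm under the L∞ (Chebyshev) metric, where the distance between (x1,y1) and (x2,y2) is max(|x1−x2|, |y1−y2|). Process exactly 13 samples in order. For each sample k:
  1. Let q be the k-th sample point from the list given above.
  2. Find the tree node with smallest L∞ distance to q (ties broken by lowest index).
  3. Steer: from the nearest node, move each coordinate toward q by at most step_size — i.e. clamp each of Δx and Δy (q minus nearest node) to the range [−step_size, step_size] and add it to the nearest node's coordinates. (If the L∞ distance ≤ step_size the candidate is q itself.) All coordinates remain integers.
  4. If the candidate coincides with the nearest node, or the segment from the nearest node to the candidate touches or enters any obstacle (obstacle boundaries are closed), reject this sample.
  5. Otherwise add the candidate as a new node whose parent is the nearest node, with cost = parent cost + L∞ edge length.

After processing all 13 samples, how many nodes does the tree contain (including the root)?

Node count: 14

1. q=(7,0) nearest=0 d=5 new=(6,0) → add node 1 parent=0 cost=4
2. q=(22,12) nearest=1 d=16 new=(10,4) → add node 2 parent=1 cost=8
3. q=(16,10) nearest=2 d=6 new=(14,8) → add node 3 parent=2 cost=12
4. q=(23,7) nearest=3 d=9 new=(18,7) → add node 4 parent=3 cost=16
5. q=(11,38) nearest=3 d=30 new=(11,12) → add node 5 parent=3 cost=16
6. q=(21,14) nearest=3 d=7 new=(18,12) → add node 6 parent=3 cost=16
7. q=(12,18) nearest=5 d=6 new=(12,16) → add node 7 parent=5 cost=20
8. q=(20,6) nearest=4 d=2 new=(20,6) → add node 8 parent=4 cost=18
9. q=(13,15) nearest=7 d=1 new=(13,15) → add node 9 parent=7 cost=21
10. q=(13,27) nearest=7 d=11 new=(13,20) → add node 10 parent=7 cost=24
11. q=(11,22) nearest=10 d=2 new=(11,22) → add node 11 parent=10 cost=26
12. q=(22,32) nearest=11 d=11 new=(15,26) → add node 12 parent=11 cost=30
13. q=(9,48) nearest=12 d=22 new=(11,30) → add node 13 parent=12 cost=34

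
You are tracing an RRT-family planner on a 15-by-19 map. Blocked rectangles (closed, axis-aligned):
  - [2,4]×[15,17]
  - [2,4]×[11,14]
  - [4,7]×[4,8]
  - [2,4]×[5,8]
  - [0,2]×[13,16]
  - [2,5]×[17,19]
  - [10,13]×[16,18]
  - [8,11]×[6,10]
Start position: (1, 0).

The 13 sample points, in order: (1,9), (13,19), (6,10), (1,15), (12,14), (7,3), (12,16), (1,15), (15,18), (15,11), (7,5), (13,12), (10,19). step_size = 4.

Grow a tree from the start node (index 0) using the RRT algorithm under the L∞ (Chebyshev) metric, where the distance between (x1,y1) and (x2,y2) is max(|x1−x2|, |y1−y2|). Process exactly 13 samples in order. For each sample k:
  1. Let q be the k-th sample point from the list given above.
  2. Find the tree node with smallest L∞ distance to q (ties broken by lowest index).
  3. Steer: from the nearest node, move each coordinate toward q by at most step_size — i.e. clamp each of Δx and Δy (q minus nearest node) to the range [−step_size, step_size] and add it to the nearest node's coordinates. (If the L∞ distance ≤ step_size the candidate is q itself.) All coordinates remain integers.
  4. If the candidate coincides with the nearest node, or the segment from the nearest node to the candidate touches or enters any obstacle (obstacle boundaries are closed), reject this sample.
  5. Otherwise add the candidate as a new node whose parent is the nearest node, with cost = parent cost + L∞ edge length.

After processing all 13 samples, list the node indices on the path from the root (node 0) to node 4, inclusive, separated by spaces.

Path: 0 1 2 4

1. q=(1,9) nearest=0 d=9 new=(1,4) → add node 1 parent=0 cost=4
2. q=(13,19) nearest=1 d=15 new=(5,8) → blocked by [4,7]×[4,8], reject
3. q=(6,10) nearest=1 d=6 new=(5,8) → blocked by [4,7]×[4,8], reject
4. q=(1,15) nearest=1 d=11 new=(1,8) → add node 2 parent=1 cost=8
5. q=(12,14) nearest=1 d=11 new=(5,8) → blocked by [4,7]×[4,8], reject
6. q=(7,3) nearest=0 d=6 new=(5,3) → add node 3 parent=0 cost=4
7. q=(12,16) nearest=2 d=11 new=(5,12) → blocked by [2,4]×[11,14], reject
8. q=(1,15) nearest=2 d=7 new=(1,12) → add node 4 parent=2 cost=12
9. q=(15,18) nearest=1 d=14 new=(5,8) → blocked by [4,7]×[4,8], reject
10. q=(15,11) nearest=3 d=10 new=(9,7) → blocked by [4,7]×[4,8], reject
11. q=(7,5) nearest=3 d=2 new=(7,5) → blocked by [4,7]×[4,8], reject
12. q=(13,12) nearest=3 d=9 new=(9,7) → blocked by [4,7]×[4,8], reject
13. q=(10,19) nearest=4 d=9 new=(5,16) → blocked by [2,4]×[15,17], reject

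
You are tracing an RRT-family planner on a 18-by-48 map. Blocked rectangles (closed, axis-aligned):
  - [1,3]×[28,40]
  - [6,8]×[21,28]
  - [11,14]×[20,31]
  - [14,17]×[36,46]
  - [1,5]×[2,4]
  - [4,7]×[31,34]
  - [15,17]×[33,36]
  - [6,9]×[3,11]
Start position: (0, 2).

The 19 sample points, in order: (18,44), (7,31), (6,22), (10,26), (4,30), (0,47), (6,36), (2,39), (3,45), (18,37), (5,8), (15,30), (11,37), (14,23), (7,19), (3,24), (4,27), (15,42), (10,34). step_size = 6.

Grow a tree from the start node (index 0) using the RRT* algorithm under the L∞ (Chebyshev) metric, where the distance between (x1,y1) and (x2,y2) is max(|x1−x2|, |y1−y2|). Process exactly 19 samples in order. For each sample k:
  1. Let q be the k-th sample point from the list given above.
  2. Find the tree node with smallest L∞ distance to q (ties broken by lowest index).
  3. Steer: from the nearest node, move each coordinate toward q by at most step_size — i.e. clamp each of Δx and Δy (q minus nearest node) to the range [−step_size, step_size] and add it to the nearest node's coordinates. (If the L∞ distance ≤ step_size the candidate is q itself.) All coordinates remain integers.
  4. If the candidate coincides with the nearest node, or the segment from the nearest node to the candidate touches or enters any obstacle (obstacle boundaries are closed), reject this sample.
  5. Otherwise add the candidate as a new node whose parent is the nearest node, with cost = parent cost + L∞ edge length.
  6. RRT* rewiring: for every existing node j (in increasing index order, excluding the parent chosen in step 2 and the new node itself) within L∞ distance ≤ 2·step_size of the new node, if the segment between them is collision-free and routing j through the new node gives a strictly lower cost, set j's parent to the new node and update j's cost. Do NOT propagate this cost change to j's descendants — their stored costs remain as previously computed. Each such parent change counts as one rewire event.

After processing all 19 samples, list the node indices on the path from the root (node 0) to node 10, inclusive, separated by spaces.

1. q=(18,44) nearest=0 d=42 new=(6,8) → blocked by [1,5]×[2,4], reject
2. q=(7,31) nearest=0 d=29 new=(6,8) → blocked by [1,5]×[2,4], reject
3. q=(6,22) nearest=0 d=20 new=(6,8) → blocked by [1,5]×[2,4], reject
4. q=(10,26) nearest=0 d=24 new=(6,8) → blocked by [1,5]×[2,4], reject
5. q=(4,30) nearest=0 d=28 new=(4,8) → blocked by [1,5]×[2,4], reject
6. q=(0,47) nearest=0 d=45 new=(0,8) → add node 1 parent=0 cost=6
7. q=(6,36) nearest=1 d=28 new=(6,14) → add node 2 parent=1 cost=12
8. q=(2,39) nearest=2 d=25 new=(2,20) → add node 3 parent=2 cost=18
9. q=(3,45) nearest=3 d=25 new=(3,26) → add node 4 parent=3 cost=24
10. q=(18,37) nearest=4 d=15 new=(9,32) → add node 5 parent=4 cost=30
11. q=(5,8) nearest=1 d=5 new=(5,8) → add node 6 parent=1 cost=11
12. q=(15,30) nearest=5 d=6 new=(15,30) → blocked by [11,14]×[20,31], reject
13. q=(11,37) nearest=5 d=5 new=(11,37) → add node 7 parent=5 cost=35
14. q=(14,23) nearest=2 d=9 new=(12,20) → blocked by [11,14]×[20,31], reject
15. q=(7,19) nearest=2 d=5 new=(7,19) → add node 8 parent=2 cost=17
16. q=(3,24) nearest=4 d=2 new=(3,24) → add node 9 parent=4 cost=26
17. q=(4,27) nearest=4 d=1 new=(4,27) → add node 10 parent=4 cost=25
18. q=(15,42) nearest=7 d=5 new=(15,42) → blocked by [14,17]×[36,46], reject
19. q=(10,34) nearest=5 d=2 new=(10,34) → add node 11 parent=5 cost=32

Path: 0 1 2 3 4 10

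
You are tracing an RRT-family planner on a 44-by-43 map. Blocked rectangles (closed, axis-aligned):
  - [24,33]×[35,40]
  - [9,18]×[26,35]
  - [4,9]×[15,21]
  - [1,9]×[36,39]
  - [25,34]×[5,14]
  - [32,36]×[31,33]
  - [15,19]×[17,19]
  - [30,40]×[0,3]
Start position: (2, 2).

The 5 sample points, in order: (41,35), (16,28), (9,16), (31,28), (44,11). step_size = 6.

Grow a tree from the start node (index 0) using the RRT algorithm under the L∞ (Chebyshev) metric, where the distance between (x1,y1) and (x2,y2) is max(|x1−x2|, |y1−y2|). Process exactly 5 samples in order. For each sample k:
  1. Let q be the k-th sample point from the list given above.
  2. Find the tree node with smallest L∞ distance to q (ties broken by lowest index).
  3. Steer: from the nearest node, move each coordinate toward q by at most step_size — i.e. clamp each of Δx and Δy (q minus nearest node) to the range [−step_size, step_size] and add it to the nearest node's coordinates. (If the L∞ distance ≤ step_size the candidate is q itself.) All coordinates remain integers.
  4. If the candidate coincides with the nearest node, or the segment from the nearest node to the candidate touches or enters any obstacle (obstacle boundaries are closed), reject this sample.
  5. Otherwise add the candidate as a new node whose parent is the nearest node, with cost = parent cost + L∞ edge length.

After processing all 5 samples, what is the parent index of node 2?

1. q=(41,35) nearest=0 d=39 new=(8,8) → add node 1 parent=0 cost=6
2. q=(16,28) nearest=1 d=20 new=(14,14) → add node 2 parent=1 cost=12
3. q=(9,16) nearest=2 d=5 new=(9,16) → blocked by [4,9]×[15,21], reject
4. q=(31,28) nearest=2 d=17 new=(20,20) → blocked by [15,19]×[17,19], reject
5. q=(44,11) nearest=2 d=30 new=(20,11) → add node 3 parent=2 cost=18

Parent of node 2: 1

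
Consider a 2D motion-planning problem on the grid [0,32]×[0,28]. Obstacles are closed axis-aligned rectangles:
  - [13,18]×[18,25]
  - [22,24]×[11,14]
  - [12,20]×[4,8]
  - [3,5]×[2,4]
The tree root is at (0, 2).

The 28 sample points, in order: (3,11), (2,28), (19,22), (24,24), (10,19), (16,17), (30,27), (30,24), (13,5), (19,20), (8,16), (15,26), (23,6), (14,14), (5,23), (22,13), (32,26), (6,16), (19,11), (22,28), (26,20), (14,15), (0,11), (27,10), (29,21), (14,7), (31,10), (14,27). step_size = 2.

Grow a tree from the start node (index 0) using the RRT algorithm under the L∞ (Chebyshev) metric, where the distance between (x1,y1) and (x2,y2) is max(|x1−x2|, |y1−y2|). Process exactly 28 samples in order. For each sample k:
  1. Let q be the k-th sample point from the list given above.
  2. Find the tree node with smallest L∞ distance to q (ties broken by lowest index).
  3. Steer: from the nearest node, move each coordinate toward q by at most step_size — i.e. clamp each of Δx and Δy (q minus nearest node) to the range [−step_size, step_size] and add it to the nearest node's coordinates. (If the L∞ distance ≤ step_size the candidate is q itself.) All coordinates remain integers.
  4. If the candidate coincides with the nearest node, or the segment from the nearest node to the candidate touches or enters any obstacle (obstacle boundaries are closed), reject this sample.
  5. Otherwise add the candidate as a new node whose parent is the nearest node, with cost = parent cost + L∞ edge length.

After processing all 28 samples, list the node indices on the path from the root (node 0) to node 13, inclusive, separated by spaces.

1. q=(3,11) nearest=0 d=9 new=(2,4) → add node 1 parent=0 cost=2
2. q=(2,28) nearest=1 d=24 new=(2,6) → add node 2 parent=1 cost=4
3. q=(19,22) nearest=2 d=17 new=(4,8) → add node 3 parent=2 cost=6
4. q=(24,24) nearest=3 d=20 new=(6,10) → add node 4 parent=3 cost=8
5. q=(10,19) nearest=4 d=9 new=(8,12) → add node 5 parent=4 cost=10
6. q=(16,17) nearest=5 d=8 new=(10,14) → add node 6 parent=5 cost=12
7. q=(30,27) nearest=6 d=20 new=(12,16) → add node 7 parent=6 cost=14
8. q=(30,24) nearest=7 d=18 new=(14,18) → blocked by [13,18]×[18,25], reject
9. q=(13,5) nearest=4 d=7 new=(8,8) → add node 8 parent=4 cost=10
10. q=(19,20) nearest=7 d=7 new=(14,18) → blocked by [13,18]×[18,25], reject
11. q=(8,16) nearest=6 d=2 new=(8,16) → add node 9 parent=6 cost=14
12. q=(15,26) nearest=7 d=10 new=(14,18) → blocked by [13,18]×[18,25], reject
13. q=(23,6) nearest=7 d=11 new=(14,14) → add node 10 parent=7 cost=16
14. q=(14,14) nearest=10 d=0 → coincident, reject
15. q=(5,23) nearest=7 d=7 new=(10,18) → add node 11 parent=7 cost=16
16. q=(22,13) nearest=10 d=8 new=(16,13) → add node 12 parent=10 cost=18
17. q=(32,26) nearest=12 d=16 new=(18,15) → add node 13 parent=12 cost=20
18. q=(6,16) nearest=9 d=2 new=(6,16) → add node 14 parent=9 cost=16
19. q=(19,11) nearest=12 d=3 new=(18,11) → add node 15 parent=12 cost=20
20. q=(22,28) nearest=7 d=12 new=(14,18) → blocked by [13,18]×[18,25], reject
21. q=(26,20) nearest=13 d=8 new=(20,17) → add node 16 parent=13 cost=22
22. q=(14,15) nearest=10 d=1 new=(14,15) → add node 17 parent=10 cost=17
23. q=(0,11) nearest=3 d=4 new=(2,10) → add node 18 parent=3 cost=8
24. q=(27,10) nearest=16 d=7 new=(22,15) → add node 19 parent=16 cost=24
25. q=(29,21) nearest=19 d=7 new=(24,17) → add node 20 parent=19 cost=26
26. q=(14,7) nearest=15 d=4 new=(16,9) → add node 21 parent=15 cost=22
27. q=(31,10) nearest=20 d=7 new=(26,15) → add node 22 parent=20 cost=28
28. q=(14,27) nearest=11 d=9 new=(12,20) → add node 23 parent=11 cost=18

Path: 0 1 2 3 4 5 6 7 10 12 13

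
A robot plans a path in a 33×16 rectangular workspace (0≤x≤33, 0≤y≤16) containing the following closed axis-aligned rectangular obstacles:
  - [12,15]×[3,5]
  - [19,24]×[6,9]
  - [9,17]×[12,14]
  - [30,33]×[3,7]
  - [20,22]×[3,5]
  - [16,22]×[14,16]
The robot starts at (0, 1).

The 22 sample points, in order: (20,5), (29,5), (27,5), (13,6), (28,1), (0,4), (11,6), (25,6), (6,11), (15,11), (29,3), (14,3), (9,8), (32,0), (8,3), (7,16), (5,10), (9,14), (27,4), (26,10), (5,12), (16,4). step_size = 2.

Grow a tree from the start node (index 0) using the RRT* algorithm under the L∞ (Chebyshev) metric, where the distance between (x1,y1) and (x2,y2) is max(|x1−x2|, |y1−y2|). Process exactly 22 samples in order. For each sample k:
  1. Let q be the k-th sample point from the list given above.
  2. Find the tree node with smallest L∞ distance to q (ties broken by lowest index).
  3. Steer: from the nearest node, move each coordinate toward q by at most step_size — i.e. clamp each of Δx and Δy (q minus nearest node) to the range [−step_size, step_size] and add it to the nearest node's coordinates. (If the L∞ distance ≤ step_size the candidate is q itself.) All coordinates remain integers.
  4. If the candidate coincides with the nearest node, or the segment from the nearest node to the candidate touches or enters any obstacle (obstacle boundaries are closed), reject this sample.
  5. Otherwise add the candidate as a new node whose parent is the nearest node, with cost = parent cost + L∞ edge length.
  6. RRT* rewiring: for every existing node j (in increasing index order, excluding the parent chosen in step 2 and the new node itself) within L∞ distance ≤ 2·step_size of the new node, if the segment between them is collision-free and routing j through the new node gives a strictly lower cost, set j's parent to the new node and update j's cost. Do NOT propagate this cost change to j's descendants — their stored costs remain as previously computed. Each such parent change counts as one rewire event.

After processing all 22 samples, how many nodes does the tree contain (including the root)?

Node count: 17

1. q=(20,5) nearest=0 d=20 new=(2,3) → add node 1 parent=0 cost=2
2. q=(29,5) nearest=1 d=27 new=(4,5) → add node 2 parent=1 cost=4
3. q=(27,5) nearest=2 d=23 new=(6,5) → add node 3 parent=2 cost=6
4. q=(13,6) nearest=3 d=7 new=(8,6) → add node 4 parent=3 cost=8
5. q=(28,1) nearest=4 d=20 new=(10,4) → add node 5 parent=4 cost=10
6. q=(0,4) nearest=1 d=2 new=(0,4) → add node 6 parent=1 cost=4
7. q=(11,6) nearest=5 d=2 new=(11,6) → add node 7 parent=5 cost=12
8. q=(25,6) nearest=7 d=14 new=(13,6) → add node 8 parent=7 cost=14
9. q=(6,11) nearest=4 d=5 new=(6,8) → add node 9 parent=4 cost=10
10. q=(15,11) nearest=7 d=5 new=(13,8) → add node 10 parent=7 cost=14
11. q=(29,3) nearest=8 d=16 new=(15,4) → blocked by [12,15]×[3,5], reject
12. q=(14,3) nearest=7 d=3 new=(13,4) → blocked by [12,15]×[3,5], reject
13. q=(9,8) nearest=4 d=2 new=(9,8) → add node 11 parent=4 cost=10
14. q=(32,0) nearest=8 d=19 new=(15,4) → blocked by [12,15]×[3,5], reject
15. q=(8,3) nearest=3 d=2 new=(8,3) → add node 12 parent=3 cost=8; rewire 7→12 (11<12)
16. q=(7,16) nearest=9 d=8 new=(7,10) → add node 13 parent=9 cost=12
17. q=(5,10) nearest=9 d=2 new=(5,10) → add node 14 parent=9 cost=12
18. q=(9,14) nearest=13 d=4 new=(9,12) → blocked by [9,17]×[12,14], reject
19. q=(27,4) nearest=8 d=14 new=(15,4) → blocked by [12,15]×[3,5], reject
20. q=(26,10) nearest=8 d=13 new=(15,8) → add node 15 parent=8 cost=16
21. q=(5,12) nearest=13 d=2 new=(5,12) → add node 16 parent=13 cost=14
22. q=(16,4) nearest=8 d=3 new=(15,4) → blocked by [12,15]×[3,5], reject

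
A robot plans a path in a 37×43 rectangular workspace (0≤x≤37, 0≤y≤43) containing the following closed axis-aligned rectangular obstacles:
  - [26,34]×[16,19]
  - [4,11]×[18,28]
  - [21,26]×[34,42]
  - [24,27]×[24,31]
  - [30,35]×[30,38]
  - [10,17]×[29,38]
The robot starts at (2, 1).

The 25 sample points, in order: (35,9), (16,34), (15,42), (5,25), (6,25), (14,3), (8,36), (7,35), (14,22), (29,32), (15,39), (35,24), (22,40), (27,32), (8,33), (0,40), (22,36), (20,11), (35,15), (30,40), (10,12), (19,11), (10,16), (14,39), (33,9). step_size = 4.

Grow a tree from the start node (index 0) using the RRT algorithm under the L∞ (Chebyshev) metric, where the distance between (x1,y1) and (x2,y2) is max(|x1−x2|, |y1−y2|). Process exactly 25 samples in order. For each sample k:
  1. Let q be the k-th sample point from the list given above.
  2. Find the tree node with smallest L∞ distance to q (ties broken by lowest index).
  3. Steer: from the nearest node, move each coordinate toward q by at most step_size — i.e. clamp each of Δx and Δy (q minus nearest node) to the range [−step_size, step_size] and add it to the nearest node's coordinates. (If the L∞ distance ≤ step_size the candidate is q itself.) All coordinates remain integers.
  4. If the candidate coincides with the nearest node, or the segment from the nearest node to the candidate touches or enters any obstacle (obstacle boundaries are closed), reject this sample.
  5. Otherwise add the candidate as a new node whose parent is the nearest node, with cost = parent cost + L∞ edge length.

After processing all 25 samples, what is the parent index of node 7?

Parent of node 7: 6

1. q=(35,9) nearest=0 d=33 new=(6,5) → add node 1 parent=0 cost=4
2. q=(16,34) nearest=1 d=29 new=(10,9) → add node 2 parent=1 cost=8
3. q=(15,42) nearest=2 d=33 new=(14,13) → add node 3 parent=2 cost=12
4. q=(5,25) nearest=3 d=12 new=(10,17) → add node 4 parent=3 cost=16
5. q=(6,25) nearest=4 d=8 new=(6,21) → blocked by [4,11]×[18,28], reject
6. q=(14,3) nearest=2 d=6 new=(14,5) → add node 5 parent=2 cost=12
7. q=(8,36) nearest=4 d=19 new=(8,21) → blocked by [4,11]×[18,28], reject
8. q=(7,35) nearest=4 d=18 new=(7,21) → blocked by [4,11]×[18,28], reject
9. q=(14,22) nearest=4 d=5 new=(14,21) → blocked by [4,11]×[18,28], reject
10. q=(29,32) nearest=3 d=19 new=(18,17) → add node 6 parent=3 cost=16
11. q=(15,39) nearest=4 d=22 new=(14,21) → blocked by [4,11]×[18,28], reject
12. q=(35,24) nearest=6 d=17 new=(22,21) → add node 7 parent=6 cost=20
13. q=(22,40) nearest=7 d=19 new=(22,25) → add node 8 parent=7 cost=24
14. q=(27,32) nearest=8 d=7 new=(26,29) → blocked by [24,27]×[24,31], reject
15. q=(8,33) nearest=7 d=14 new=(18,25) → add node 9 parent=7 cost=24
16. q=(0,40) nearest=9 d=18 new=(14,29) → blocked by [10,17]×[29,38], reject
17. q=(22,36) nearest=8 d=11 new=(22,29) → add node 10 parent=8 cost=28
18. q=(20,11) nearest=3 d=6 new=(18,11) → add node 11 parent=3 cost=16
19. q=(35,15) nearest=7 d=13 new=(26,17) → blocked by [26,34]×[16,19], reject
20. q=(30,40) nearest=10 d=11 new=(26,33) → blocked by [24,27]×[24,31], reject
21. q=(10,12) nearest=2 d=3 new=(10,12) → add node 12 parent=2 cost=11
22. q=(19,11) nearest=11 d=1 new=(19,11) → add node 13 parent=11 cost=17
23. q=(10,16) nearest=4 d=1 new=(10,16) → add node 14 parent=4 cost=17
24. q=(14,39) nearest=10 d=10 new=(18,33) → add node 15 parent=10 cost=32
25. q=(33,9) nearest=7 d=12 new=(26,17) → blocked by [26,34]×[16,19], reject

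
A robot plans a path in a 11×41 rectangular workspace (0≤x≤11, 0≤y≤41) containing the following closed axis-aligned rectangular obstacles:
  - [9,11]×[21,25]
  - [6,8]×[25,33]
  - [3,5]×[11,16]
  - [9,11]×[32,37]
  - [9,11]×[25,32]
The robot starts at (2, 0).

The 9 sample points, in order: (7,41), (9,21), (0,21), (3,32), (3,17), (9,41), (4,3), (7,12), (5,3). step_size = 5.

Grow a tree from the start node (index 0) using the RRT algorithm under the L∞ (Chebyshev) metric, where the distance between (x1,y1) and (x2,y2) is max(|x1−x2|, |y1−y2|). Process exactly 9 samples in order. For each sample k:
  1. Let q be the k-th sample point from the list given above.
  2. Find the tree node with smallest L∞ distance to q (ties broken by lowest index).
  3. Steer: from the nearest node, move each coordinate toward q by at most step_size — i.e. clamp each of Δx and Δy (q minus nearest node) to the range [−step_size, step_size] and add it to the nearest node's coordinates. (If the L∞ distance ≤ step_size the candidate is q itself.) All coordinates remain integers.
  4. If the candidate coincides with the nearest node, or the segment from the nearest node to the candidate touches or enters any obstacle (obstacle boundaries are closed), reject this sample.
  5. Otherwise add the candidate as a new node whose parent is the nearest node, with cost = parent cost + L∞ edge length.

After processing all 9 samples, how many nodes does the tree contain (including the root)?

1. q=(7,41) nearest=0 d=41 new=(7,5) → add node 1 parent=0 cost=5
2. q=(9,21) nearest=1 d=16 new=(9,10) → add node 2 parent=1 cost=10
3. q=(0,21) nearest=2 d=11 new=(4,15) → blocked by [3,5]×[11,16], reject
4. q=(3,32) nearest=2 d=22 new=(4,15) → blocked by [3,5]×[11,16], reject
5. q=(3,17) nearest=2 d=7 new=(4,15) → blocked by [3,5]×[11,16], reject
6. q=(9,41) nearest=2 d=31 new=(9,15) → add node 3 parent=2 cost=15
7. q=(4,3) nearest=0 d=3 new=(4,3) → add node 4 parent=0 cost=3
8. q=(7,12) nearest=2 d=2 new=(7,12) → add node 5 parent=2 cost=12
9. q=(5,3) nearest=4 d=1 new=(5,3) → add node 6 parent=4 cost=4

Node count: 7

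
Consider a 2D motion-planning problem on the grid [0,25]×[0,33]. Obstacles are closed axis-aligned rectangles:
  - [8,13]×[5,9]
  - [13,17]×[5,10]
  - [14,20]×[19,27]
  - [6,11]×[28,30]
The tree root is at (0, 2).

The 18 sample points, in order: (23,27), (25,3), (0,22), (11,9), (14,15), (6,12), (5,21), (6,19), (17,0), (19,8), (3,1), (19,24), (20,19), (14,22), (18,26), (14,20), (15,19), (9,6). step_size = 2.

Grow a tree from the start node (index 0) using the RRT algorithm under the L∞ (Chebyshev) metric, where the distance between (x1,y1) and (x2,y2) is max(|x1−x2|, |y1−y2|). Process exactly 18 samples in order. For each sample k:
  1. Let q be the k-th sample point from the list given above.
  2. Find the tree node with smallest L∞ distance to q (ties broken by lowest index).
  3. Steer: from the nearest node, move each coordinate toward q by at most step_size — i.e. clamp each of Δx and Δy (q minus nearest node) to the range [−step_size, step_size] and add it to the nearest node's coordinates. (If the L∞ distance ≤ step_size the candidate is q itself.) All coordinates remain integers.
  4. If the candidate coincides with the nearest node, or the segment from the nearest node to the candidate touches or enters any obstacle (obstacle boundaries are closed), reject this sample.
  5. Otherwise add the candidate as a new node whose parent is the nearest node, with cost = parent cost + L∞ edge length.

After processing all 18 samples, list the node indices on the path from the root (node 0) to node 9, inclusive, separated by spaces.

Path: 0 1 2 9

1. q=(23,27) nearest=0 d=25 new=(2,4) → add node 1 parent=0 cost=2
2. q=(25,3) nearest=1 d=23 new=(4,3) → add node 2 parent=1 cost=4
3. q=(0,22) nearest=1 d=18 new=(0,6) → add node 3 parent=1 cost=4
4. q=(11,9) nearest=2 d=7 new=(6,5) → add node 4 parent=2 cost=6
5. q=(14,15) nearest=4 d=10 new=(8,7) → blocked by [8,13]×[5,9], reject
6. q=(6,12) nearest=3 d=6 new=(2,8) → add node 5 parent=3 cost=6
7. q=(5,21) nearest=5 d=13 new=(4,10) → add node 6 parent=5 cost=8
8. q=(6,19) nearest=6 d=9 new=(6,12) → add node 7 parent=6 cost=10
9. q=(17,0) nearest=4 d=11 new=(8,3) → add node 8 parent=4 cost=8
10. q=(19,8) nearest=8 d=11 new=(10,5) → blocked by [8,13]×[5,9], reject
11. q=(3,1) nearest=2 d=2 new=(3,1) → add node 9 parent=2 cost=6
12. q=(19,24) nearest=7 d=13 new=(8,14) → add node 10 parent=7 cost=12
13. q=(20,19) nearest=10 d=12 new=(10,16) → add node 11 parent=10 cost=14
14. q=(14,22) nearest=11 d=6 new=(12,18) → add node 12 parent=11 cost=16
15. q=(18,26) nearest=12 d=8 new=(14,20) → blocked by [14,20]×[19,27], reject
16. q=(14,20) nearest=12 d=2 new=(14,20) → blocked by [14,20]×[19,27], reject
17. q=(15,19) nearest=12 d=3 new=(14,19) → blocked by [14,20]×[19,27], reject
18. q=(9,6) nearest=4 d=3 new=(8,6) → blocked by [8,13]×[5,9], reject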